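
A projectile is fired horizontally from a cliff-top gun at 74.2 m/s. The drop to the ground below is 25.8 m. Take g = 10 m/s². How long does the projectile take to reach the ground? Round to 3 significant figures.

2.27 s

The horizontal speed doesn't affect the fall. With v_y0 = 0, h = ½ g t².
t = √(2 × 25.8 / 10) = √5.160 = 2.27 s.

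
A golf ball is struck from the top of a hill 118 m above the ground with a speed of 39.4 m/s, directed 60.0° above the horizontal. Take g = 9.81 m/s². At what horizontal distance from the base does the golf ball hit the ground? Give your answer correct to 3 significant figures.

Components: v_x = 39.4 cos 60.0° = 19.70 m/s, v_y = 39.4 sin 60.0° = 34.12 m/s.
Vertical: 0 = 118 + 34.12 t − ½(9.81) t² ⇒ 4.905 t² − 34.12 t − 118 = 0.
t = [34.12 + √(1164 + 2315)] / 9.810 = 9.491 s.
Horizontal: R = v_x · t = 19.70 × 9.491 = 187 m.

187 m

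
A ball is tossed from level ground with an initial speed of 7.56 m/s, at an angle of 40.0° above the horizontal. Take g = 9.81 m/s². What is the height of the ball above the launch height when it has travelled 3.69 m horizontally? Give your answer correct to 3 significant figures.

1.10 m

v_x = 7.56 cos 40.0° = 5.791 m/s, v_y0 = 7.56 sin 40.0° = 4.859 m/s.
Time to reach x = 3.69 m: t = x / v_x = 3.69 / 5.791 = 0.6372 s.
y = v_y0 t − ½ g t² = 4.859×0.6372 − 4.905×0.6372² = 1.10 m.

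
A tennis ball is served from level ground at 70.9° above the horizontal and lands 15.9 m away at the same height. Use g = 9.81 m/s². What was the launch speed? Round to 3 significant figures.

On level ground, R = v₀² sin(2θ) / g, so v₀ = √(R g / sin 2θ).
sin(2 × 70.9°) = 0.6184.
v₀ = √(15.9 × 9.81 / 0.6184) = √252.2 = 15.9 m/s.

15.9 m/s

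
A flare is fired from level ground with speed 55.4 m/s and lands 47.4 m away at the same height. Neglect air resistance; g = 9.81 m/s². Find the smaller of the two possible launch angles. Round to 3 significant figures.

Level-ground range: R = v₀² sin(2θ)/g ⇒ sin 2θ = R g / v₀² = 47.4×9.81/55.4² = 0.1515.
2θ = arcsin(0.1515) = 8.714° or 180° − 8.714° = 171.286°.
So θ = 4.36° or θ = 85.6°.

4.36°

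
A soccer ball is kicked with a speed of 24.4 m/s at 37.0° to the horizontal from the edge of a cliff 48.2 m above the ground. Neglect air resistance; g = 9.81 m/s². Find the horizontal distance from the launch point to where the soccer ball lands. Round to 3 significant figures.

96.9 m

Components: v_x = 24.4 cos 37.0° = 19.49 m/s, v_y = 24.4 sin 37.0° = 14.68 m/s.
Vertical: 0 = 48.2 + 14.68 t − ½(9.81) t² ⇒ 4.905 t² − 14.68 t − 48.2 = 0.
t = [14.68 + √(215.5 + 945.7)] / 9.810 = 4.970 s.
Horizontal: R = v_x · t = 19.49 × 4.970 = 96.9 m.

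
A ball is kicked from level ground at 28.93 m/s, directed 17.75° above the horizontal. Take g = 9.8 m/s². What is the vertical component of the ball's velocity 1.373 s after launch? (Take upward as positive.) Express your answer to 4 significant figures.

-4.636 m/s

Initial vertical component: v_y0 = 28.93 sin 17.75° = 8.8197 m/s.
v_y(t) = v_y0 − g t = 8.8197 − 9.8 × 1.373 = -4.636 m/s.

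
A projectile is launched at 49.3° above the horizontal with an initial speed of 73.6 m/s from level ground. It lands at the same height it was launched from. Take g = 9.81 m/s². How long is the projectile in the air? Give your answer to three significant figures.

11.4 s

Vertical component: v_y = 73.6 sin 49.3° = 55.80 m/s.
For a projectile landing at launch height, time of flight is t = 2 v_y / g = 2 × 55.80 / 9.81 = 11.4 s.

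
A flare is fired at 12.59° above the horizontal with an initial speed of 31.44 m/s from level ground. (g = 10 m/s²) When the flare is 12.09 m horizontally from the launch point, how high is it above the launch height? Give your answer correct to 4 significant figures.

1.924 m

v_x = 31.44 cos 12.59° = 30.684 m/s, v_y0 = 31.44 sin 12.59° = 6.8531 m/s.
Time to reach x = 12.09 m: t = x / v_x = 12.09 / 30.684 = 0.39402 s.
y = v_y0 t − ½ g t² = 6.8531×0.39402 − 5.000×0.39402² = 1.924 m.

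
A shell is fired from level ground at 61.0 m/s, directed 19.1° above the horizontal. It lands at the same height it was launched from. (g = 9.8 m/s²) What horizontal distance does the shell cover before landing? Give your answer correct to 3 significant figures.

Components: v_x = 61.0 cos 19.1° = 57.64 m/s, v_y = 61.0 sin 19.1° = 19.96 m/s.
Time of flight (same landing height): t = 2 v_y / g = 2 × 19.96 / 9.8 = 4.073 s.
Range: R = v_x · t = 57.64 × 4.073 = 235 m.

235 m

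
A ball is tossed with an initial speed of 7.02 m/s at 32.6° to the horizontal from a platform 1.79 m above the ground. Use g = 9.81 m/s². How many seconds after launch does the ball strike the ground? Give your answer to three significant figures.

1.10 s

Vertical component: v_y = 7.02 sin 32.6° = 3.782 m/s.
Taking up as positive with launch at y = 1.79 m, landing at y = 0: 0 = 1.79 + 3.782 t − ½(9.81) t².
Solving 4.905 t² − 3.782 t − 1.79 = 0 gives t = [3.782 + √(3.782² + 4·4.905·1.79)] / 9.810 = 1.10 s.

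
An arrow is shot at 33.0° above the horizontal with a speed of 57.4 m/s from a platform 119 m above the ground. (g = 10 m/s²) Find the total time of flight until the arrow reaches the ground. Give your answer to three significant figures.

Vertical component: v_y = 57.4 sin 33.0° = 31.26 m/s.
Taking up as positive with launch at y = 119 m, landing at y = 0: 0 = 119 + 31.26 t − ½(10) t².
Solving 5.000 t² − 31.26 t − 119 = 0 gives t = [31.26 + √(31.26² + 4·5.000·119)] / 10.00 = 8.92 s.

8.92 s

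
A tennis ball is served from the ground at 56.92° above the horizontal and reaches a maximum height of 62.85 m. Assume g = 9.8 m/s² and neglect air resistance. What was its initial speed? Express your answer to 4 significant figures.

41.89 m/s

At maximum height v_y = 0, so (v₀ sin θ)² = 2 g H.
v₀ sin 56.92° = √(2 × 9.8 × 62.85) = 35.098 m/s.
v₀ = 35.098 / sin 56.92° = 35.098 / 0.8379 = 41.89 m/s.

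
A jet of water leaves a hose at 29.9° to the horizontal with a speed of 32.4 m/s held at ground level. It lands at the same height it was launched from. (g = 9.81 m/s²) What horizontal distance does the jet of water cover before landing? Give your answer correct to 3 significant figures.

92.5 m

For level ground, R = v₀² sin(2θ) / g.
sin(2 × 29.9°) = sin 59.80° = 0.8643.
R = (32.4)² × 0.8643 / 9.81 = 92.5 m.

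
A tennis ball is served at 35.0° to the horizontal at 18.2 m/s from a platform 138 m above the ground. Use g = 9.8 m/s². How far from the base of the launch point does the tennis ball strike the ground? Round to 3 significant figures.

96.6 m

Components: v_x = 18.2 cos 35.0° = 14.91 m/s, v_y = 18.2 sin 35.0° = 10.44 m/s.
Vertical: 0 = 138 + 10.44 t − ½(9.8) t² ⇒ 4.900 t² − 10.44 t − 138 = 0.
t = [10.44 + √(109.0 + 2705)] / 9.800 = 6.478 s.
Horizontal: R = v_x · t = 14.91 × 6.478 = 96.6 m.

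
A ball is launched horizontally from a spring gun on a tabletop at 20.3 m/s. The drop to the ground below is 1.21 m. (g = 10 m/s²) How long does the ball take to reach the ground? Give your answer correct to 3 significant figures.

0.492 s

The horizontal speed doesn't affect the fall. With v_y0 = 0, h = ½ g t².
t = √(2 × 1.21 / 10) = √0.2420 = 0.492 s.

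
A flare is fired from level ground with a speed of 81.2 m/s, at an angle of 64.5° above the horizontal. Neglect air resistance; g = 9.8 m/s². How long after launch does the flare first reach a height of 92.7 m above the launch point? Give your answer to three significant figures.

1.39 s

v_y0 = 81.2 sin 64.5° = 73.29 m/s.
Set y = v_y0 t − ½ g t² = 92.7: 4.900 t² − 73.29 t + 92.7 = 0.
t = [73.29 ± √(5371 − 1817)] / 9.8 = (73.29 ± 59.62) / 9.8, giving t = 1.39 s or t = 13.6 s.
The flare is on the way up at the first time, so t = 1.39 s.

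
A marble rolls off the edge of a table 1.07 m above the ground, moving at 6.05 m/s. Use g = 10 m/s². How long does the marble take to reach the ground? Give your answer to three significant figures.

0.463 s

The horizontal speed doesn't affect the fall. With v_y0 = 0, h = ½ g t².
t = √(2 × 1.07 / 10) = √0.2140 = 0.463 s.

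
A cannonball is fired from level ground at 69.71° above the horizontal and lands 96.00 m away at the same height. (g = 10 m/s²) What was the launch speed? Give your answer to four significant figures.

On level ground, R = v₀² sin(2θ) / g, so v₀ = √(R g / sin 2θ).
sin(2 × 69.71°) = 0.6505.
v₀ = √(96.00 × 10 / 0.6505) = √1475.8 = 38.42 m/s.

38.42 m/s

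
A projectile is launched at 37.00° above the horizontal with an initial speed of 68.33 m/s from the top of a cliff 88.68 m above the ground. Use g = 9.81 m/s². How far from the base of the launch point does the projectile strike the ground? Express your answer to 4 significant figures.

554.6 m

Components: v_x = 68.33 cos 37.00° = 54.571 m/s, v_y = 68.33 sin 37.00° = 41.122 m/s.
Vertical: 0 = 88.68 + 41.122 t − ½(9.81) t² ⇒ 4.905 t² − 41.122 t − 88.68 = 0.
t = [41.122 + √(1691.0 + 1739.9)] / 9.810 = 10.163 s.
Horizontal: R = v_x · t = 54.571 × 10.163 = 554.6 m.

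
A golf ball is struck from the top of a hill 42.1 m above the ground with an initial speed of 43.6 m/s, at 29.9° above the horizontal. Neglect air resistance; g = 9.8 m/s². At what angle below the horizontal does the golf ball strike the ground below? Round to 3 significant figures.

43.6°

v_x = 43.6 cos 29.9° = 37.80 m/s.
At impact |v_y| = √(v_y0² + 2 g h) = √(21.73² + 2×9.8×42.1) = 36.02 m/s.
Angle below horizontal = arctan(|v_y| / v_x) = arctan(36.02 / 37.80) = 43.6°.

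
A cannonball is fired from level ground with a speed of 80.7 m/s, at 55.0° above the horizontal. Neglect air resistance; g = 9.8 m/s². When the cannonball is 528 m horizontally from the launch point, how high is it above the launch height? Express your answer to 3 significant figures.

116 m

v_x = 80.7 cos 55.0° = 46.29 m/s, v_y0 = 80.7 sin 55.0° = 66.11 m/s.
Time to reach x = 528 m: t = x / v_x = 528 / 46.29 = 11.41 s.
y = v_y0 t − ½ g t² = 66.11×11.41 − 4.900×11.41² = 116 m.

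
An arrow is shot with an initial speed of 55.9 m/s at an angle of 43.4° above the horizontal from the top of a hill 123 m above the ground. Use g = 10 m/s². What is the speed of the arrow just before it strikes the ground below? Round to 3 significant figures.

74.7 m/s

v_x = 55.9 cos 43.4° = 40.62 m/s is unchanged throughout.
For the vertical component, v_y² = v_y0² + 2 g h = (38.41)² + 2×10×123 = 3935, so |v_y| = 62.73 m/s.
Impact speed = √(v_x² + v_y²) = √(1650 + 3935) = 74.7 m/s.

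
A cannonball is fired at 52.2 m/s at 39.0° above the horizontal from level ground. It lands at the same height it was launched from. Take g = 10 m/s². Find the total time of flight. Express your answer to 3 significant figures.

6.57 s

Vertical component: v_y = 52.2 sin 39.0° = 32.85 m/s.
For a projectile landing at launch height, time of flight is t = 2 v_y / g = 2 × 32.85 / 10 = 6.57 s.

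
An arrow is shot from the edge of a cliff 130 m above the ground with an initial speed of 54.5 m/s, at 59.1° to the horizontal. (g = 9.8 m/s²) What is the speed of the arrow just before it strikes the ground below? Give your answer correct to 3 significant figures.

v_x = 54.5 cos 59.1° = 27.99 m/s is unchanged throughout.
For the vertical component, v_y² = v_y0² + 2 g h = (46.76)² + 2×9.8×130 = 4734, so |v_y| = 68.80 m/s.
Impact speed = √(v_x² + v_y²) = √(783.4 + 4734) = 74.3 m/s.

74.3 m/s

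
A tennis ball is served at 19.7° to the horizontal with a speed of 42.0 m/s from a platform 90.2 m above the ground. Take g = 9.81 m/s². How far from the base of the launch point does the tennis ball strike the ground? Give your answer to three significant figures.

Components: v_x = 42.0 cos 19.7° = 39.54 m/s, v_y = 42.0 sin 19.7° = 14.16 m/s.
Vertical: 0 = 90.2 + 14.16 t − ½(9.81) t² ⇒ 4.905 t² − 14.16 t − 90.2 = 0.
t = [14.16 + √(200.5 + 1770)] / 9.810 = 5.968 s.
Horizontal: R = v_x · t = 39.54 × 5.968 = 236 m.

236 m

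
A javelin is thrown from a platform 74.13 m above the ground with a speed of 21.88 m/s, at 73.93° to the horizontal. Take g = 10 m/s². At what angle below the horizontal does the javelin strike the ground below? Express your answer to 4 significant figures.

82.14°

v_x = 21.88 cos 73.93° = 6.0566 m/s.
At impact |v_y| = √(v_y0² + 2 g h) = √(21.025² + 2×10×74.13) = 43.871 m/s.
Angle below horizontal = arctan(|v_y| / v_x) = arctan(43.871 / 6.0566) = 82.14°.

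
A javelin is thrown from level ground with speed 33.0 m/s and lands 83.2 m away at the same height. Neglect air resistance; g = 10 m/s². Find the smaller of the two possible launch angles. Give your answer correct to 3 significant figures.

24.9°

Level-ground range: R = v₀² sin(2θ)/g ⇒ sin 2θ = R g / v₀² = 83.2×10/33.0² = 0.7640.
2θ = arcsin(0.7640) = 49.82° or 180° − 49.82° = 130.18°.
So θ = 24.9° or θ = 65.1°.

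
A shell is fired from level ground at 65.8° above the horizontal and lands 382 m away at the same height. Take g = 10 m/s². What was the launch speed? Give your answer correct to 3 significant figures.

71.5 m/s

On level ground, R = v₀² sin(2θ) / g, so v₀ = √(R g / sin 2θ).
sin(2 × 65.8°) = 0.7478.
v₀ = √(382 × 10 / 0.7478) = √5108 = 71.5 m/s.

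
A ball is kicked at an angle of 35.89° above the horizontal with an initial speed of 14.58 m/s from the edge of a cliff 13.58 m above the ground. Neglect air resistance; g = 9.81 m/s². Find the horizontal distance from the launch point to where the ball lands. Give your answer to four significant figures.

32.48 m

Components: v_x = 14.58 cos 35.89° = 11.812 m/s, v_y = 14.58 sin 35.89° = 8.5472 m/s.
Vertical: 0 = 13.58 + 8.5472 t − ½(9.81) t² ⇒ 4.905 t² − 8.5472 t − 13.58 = 0.
t = [8.5472 + √(73.055 + 266.44)] / 9.810 = 2.7495 s.
Horizontal: R = v_x · t = 11.812 × 2.7495 = 32.48 m.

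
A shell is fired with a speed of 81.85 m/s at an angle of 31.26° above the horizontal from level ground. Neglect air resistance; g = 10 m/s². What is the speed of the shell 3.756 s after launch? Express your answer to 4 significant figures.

v_x = 81.85 cos 31.26° = 69.967 m/s (constant).
v_y(t) = 81.85 sin 31.26° − g t = 42.474 − 10 × 3.756 = 4.9140 m/s.
Speed = √(v_x² + v_y²) = √(4895.4 + 24.147) = 70.14 m/s.

70.14 m/s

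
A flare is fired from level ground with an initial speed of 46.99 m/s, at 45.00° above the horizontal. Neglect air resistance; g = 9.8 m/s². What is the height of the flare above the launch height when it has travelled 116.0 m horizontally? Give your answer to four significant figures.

56.28 m

v_x = 46.99 cos 45.00° = 33.227 m/s, v_y0 = 46.99 sin 45.00° = 33.227 m/s.
Time to reach x = 116.0 m: t = x / v_x = 116.0 / 33.227 = 3.4911 s.
y = v_y0 t − ½ g t² = 33.227×3.4911 − 4.900×3.4911² = 56.28 m.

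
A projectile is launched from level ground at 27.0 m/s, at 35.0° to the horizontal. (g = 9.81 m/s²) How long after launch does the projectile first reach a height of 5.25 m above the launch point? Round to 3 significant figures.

v_y0 = 27.0 sin 35.0° = 15.49 m/s.
Set y = v_y0 t − ½ g t² = 5.25: 4.905 t² − 15.49 t + 5.25 = 0.
t = [15.49 ± √(239.9 − 103.0)] / 9.81 = (15.49 ± 11.70) / 9.81, giving t = 0.386 s or t = 2.77 s.
The projectile is on the way up at the first time, so t = 0.386 s.

0.386 s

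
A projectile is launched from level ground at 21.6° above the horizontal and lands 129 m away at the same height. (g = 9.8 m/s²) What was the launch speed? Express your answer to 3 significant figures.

43.0 m/s

On level ground, R = v₀² sin(2θ) / g, so v₀ = √(R g / sin 2θ).
sin(2 × 21.6°) = 0.6845.
v₀ = √(129 × 9.8 / 0.6845) = √1847 = 43.0 m/s.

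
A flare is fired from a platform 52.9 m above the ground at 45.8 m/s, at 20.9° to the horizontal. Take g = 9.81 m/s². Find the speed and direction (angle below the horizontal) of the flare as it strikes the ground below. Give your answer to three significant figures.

56.0 m/s at 40.2° below the horizontal

v_x = 45.8 cos 20.9° = 42.79 m/s (constant).
|v_y| at impact = √((16.34)² + 2×9.81×52.9) = 36.12 m/s.
Speed = √(42.79² + 36.12²) = 56.0 m/s; angle = arctan(36.12/42.79) = 40.2° below horizontal.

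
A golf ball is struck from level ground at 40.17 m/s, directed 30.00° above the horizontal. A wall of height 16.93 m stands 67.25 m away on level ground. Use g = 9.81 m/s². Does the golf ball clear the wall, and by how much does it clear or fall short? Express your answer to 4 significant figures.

Yes — it clears the wall by 3.567 m.

v_x = 40.17 cos 30.00° = 34.788 m/s; v_y0 = 40.17 sin 30.00° = 20.085 m/s.
Time to reach the wall: t = 67.25 / 34.788 = 1.9331 s.
Height at that point: y = 20.085×1.9331 − 4.905×1.9331² = 20.497 m.
That is 20.497 − 16.93 = 3.567 m above the top of the wall, so the golf ball clears it.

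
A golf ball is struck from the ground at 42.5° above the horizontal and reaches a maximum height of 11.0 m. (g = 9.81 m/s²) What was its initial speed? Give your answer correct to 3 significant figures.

21.7 m/s

At maximum height v_y = 0, so (v₀ sin θ)² = 2 g H.
v₀ sin 42.5° = √(2 × 9.81 × 11.0) = 14.69 m/s.
v₀ = 14.69 / sin 42.5° = 14.69 / 0.6756 = 21.7 m/s.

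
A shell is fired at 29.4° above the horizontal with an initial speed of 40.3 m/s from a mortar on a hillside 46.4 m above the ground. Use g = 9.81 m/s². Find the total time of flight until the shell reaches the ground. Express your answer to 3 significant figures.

Vertical component: v_y = 40.3 sin 29.4° = 19.78 m/s.
Taking up as positive with launch at y = 46.4 m, landing at y = 0: 0 = 46.4 + 19.78 t − ½(9.81) t².
Solving 4.905 t² − 19.78 t − 46.4 = 0 gives t = [19.78 + √(19.78² + 4·4.905·46.4)] / 9.810 = 5.69 s.

5.69 s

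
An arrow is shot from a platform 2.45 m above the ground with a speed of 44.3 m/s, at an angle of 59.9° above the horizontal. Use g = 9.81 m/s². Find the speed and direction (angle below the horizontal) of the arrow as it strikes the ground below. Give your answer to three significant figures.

v_x = 44.3 cos 59.9° = 22.22 m/s (constant).
|v_y| at impact = √((38.33)² + 2×9.81×2.45) = 38.95 m/s.
Speed = √(22.22² + 38.95²) = 44.8 m/s; angle = arctan(38.95/22.22) = 60.3° below horizontal.

44.8 m/s at 60.3° below the horizontal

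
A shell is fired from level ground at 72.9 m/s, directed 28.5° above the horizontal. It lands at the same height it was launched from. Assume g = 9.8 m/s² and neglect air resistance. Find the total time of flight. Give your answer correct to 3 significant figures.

7.10 s

Vertical component: v_y = 72.9 sin 28.5° = 34.78 m/s.
For a projectile landing at launch height, time of flight is t = 2 v_y / g = 2 × 34.78 / 9.8 = 7.10 s.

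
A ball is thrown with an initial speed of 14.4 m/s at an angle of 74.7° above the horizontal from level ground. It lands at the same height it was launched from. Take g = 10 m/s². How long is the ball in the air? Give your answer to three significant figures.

Vertical component: v_y = 14.4 sin 74.7° = 13.89 m/s.
For a projectile landing at launch height, time of flight is t = 2 v_y / g = 2 × 13.89 / 10 = 2.78 s.

2.78 s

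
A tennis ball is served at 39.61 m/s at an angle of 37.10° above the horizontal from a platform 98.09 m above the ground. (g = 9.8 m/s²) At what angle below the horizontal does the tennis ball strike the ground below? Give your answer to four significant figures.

57.68°

v_x = 39.61 cos 37.10° = 31.592 m/s.
At impact |v_y| = √(v_y0² + 2 g h) = √(23.893² + 2×9.8×98.09) = 49.934 m/s.
Angle below horizontal = arctan(|v_y| / v_x) = arctan(49.934 / 31.592) = 57.68°.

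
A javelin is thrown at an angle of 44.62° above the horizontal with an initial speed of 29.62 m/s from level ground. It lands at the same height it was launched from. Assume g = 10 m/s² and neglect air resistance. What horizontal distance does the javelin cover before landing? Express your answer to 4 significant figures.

For level ground, R = v₀² sin(2θ) / g.
sin(2 × 44.62°) = sin 89.240° = 0.9999.
R = (29.62)² × 0.9999 / 10 = 87.73 m.

87.73 m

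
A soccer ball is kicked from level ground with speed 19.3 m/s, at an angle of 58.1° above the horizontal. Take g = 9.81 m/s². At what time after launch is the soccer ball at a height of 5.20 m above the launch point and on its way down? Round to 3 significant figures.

2.99 s

v_y0 = 19.3 sin 58.1° = 16.39 m/s.
Set y = v_y0 t − ½ g t² = 5.20: 4.905 t² − 16.39 t + 5.20 = 0.
t = [16.39 ± √(268.6 − 102.0)] / 9.81 = (16.39 ± 12.91) / 9.81, giving t = 0.355 s or t = 2.99 s.
On the way down corresponds to the larger root: t = 2.99 s.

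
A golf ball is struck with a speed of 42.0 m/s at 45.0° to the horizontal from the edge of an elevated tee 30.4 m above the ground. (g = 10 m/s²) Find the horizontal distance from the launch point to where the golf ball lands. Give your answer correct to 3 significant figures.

203 m

Components: v_x = 42.0 cos 45.0° = 29.70 m/s, v_y = 42.0 sin 45.0° = 29.70 m/s.
Vertical: 0 = 30.4 + 29.70 t − ½(10) t² ⇒ 5.000 t² − 29.70 t − 30.4 = 0.
t = [29.70 + √(882.1 + 608.0)] / 10.00 = 6.830 s.
Horizontal: R = v_x · t = 29.70 × 6.830 = 203 m.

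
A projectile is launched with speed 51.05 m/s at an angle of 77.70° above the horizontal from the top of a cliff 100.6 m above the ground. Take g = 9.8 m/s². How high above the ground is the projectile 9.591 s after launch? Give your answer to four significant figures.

v_y0 = 51.05 sin 77.70° = 49.878 m/s.
y(t) = 100.6 + v_y0 t − ½ g t² = 100.6 + 49.878×9.591 − ½×9.8×9.591² = 128.2 m.

128.2 m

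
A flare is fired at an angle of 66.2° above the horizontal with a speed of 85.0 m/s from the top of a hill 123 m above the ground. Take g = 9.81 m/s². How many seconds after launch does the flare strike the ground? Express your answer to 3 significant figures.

17.3 s

Vertical component: v_y = 85.0 sin 66.2° = 77.77 m/s.
Taking up as positive with launch at y = 123 m, landing at y = 0: 0 = 123 + 77.77 t − ½(9.81) t².
Solving 4.905 t² − 77.77 t − 123 = 0 gives t = [77.77 + √(77.77² + 4·4.905·123)] / 9.810 = 17.3 s.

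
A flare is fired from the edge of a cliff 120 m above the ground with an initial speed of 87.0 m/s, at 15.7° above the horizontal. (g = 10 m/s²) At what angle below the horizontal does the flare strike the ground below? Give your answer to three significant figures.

33.0°

v_x = 87.0 cos 15.7° = 83.75 m/s.
At impact |v_y| = √(v_y0² + 2 g h) = √(23.54² + 2×10×120) = 54.35 m/s.
Angle below horizontal = arctan(|v_y| / v_x) = arctan(54.35 / 83.75) = 33.0°.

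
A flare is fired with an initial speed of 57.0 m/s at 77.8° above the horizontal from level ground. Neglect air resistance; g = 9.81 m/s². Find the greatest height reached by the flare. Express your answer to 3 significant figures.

Vertical component of launch velocity: v_y = 57.0 sin 77.8° = 55.71 m/s.
At the highest point the vertical velocity is zero, so v_y² = 2 g h_max.
h_max = (55.71)² / (2 × 9.81) = 3104 / 19.62 = 158 m.

158 m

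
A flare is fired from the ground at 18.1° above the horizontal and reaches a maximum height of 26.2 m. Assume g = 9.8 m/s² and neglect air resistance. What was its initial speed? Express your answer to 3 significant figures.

72.9 m/s

At maximum height v_y = 0, so (v₀ sin θ)² = 2 g H.
v₀ sin 18.1° = √(2 × 9.8 × 26.2) = 22.66 m/s.
v₀ = 22.66 / sin 18.1° = 22.66 / 0.3107 = 72.9 m/s.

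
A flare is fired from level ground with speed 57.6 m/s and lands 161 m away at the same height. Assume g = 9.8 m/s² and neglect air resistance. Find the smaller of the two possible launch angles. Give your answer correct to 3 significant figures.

Level-ground range: R = v₀² sin(2θ)/g ⇒ sin 2θ = R g / v₀² = 161×9.8/57.6² = 0.4756.
2θ = arcsin(0.4756) = 28.40° or 180° − 28.40° = 151.60°.
So θ = 14.2° or θ = 75.8°.

14.2°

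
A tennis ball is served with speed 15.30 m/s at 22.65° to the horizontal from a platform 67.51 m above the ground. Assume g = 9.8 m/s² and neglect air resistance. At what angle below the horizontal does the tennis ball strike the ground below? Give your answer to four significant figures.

v_x = 15.30 cos 22.65° = 14.120 m/s.
At impact |v_y| = √(v_y0² + 2 g h) = √(5.8920² + 2×9.8×67.51) = 36.850 m/s.
Angle below horizontal = arctan(|v_y| / v_x) = arctan(36.850 / 14.120) = 69.03°.

69.03°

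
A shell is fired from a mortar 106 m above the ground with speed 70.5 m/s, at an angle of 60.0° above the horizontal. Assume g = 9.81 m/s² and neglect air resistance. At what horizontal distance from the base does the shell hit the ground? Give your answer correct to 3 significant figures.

Components: v_x = 70.5 cos 60.0° = 35.25 m/s, v_y = 70.5 sin 60.0° = 61.05 m/s.
Vertical: 0 = 106 + 61.05 t − ½(9.81) t² ⇒ 4.905 t² − 61.05 t − 106 = 0.
t = [61.05 + √(3727 + 2080)] / 9.810 = 13.99 s.
Horizontal: R = v_x · t = 35.25 × 13.99 = 493 m.

493 m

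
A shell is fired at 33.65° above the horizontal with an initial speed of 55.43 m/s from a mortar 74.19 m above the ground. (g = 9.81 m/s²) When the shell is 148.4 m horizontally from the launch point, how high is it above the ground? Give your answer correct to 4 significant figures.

122.2 m

v_x = 55.43 cos 33.65° = 46.142 m/s, v_y0 = 55.43 sin 33.65° = 30.715 m/s.
Time to reach x = 148.4 m: t = x / v_x = 148.4 / 46.142 = 3.2162 s.
y = 74.19 + v_y0 t − ½ g t² = 74.19 + 30.715×3.2162 − 4.905×3.2162² = 122.2 m.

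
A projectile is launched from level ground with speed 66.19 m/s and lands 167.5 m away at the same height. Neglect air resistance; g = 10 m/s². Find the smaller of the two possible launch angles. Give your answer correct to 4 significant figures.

11.24°

Level-ground range: R = v₀² sin(2θ)/g ⇒ sin 2θ = R g / v₀² = 167.5×10/66.19² = 0.3823.
2θ = arcsin(0.3823) = 22.476° or 180° − 22.476° = 157.524°.
So θ = 11.24° or θ = 78.76°.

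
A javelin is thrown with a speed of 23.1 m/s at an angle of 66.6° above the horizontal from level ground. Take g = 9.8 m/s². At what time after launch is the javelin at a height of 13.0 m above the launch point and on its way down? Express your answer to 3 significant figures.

3.59 s

v_y0 = 23.1 sin 66.6° = 21.20 m/s.
Set y = v_y0 t − ½ g t² = 13.0: 4.900 t² − 21.20 t + 13.0 = 0.
t = [21.20 ± √(449.4 − 254.8)] / 9.8 = (21.20 ± 13.95) / 9.8, giving t = 0.740 s or t = 3.59 s.
On the way down corresponds to the larger root: t = 3.59 s.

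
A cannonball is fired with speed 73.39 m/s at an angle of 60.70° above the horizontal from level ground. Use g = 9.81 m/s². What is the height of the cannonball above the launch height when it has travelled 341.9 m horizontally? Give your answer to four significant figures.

v_x = 73.39 cos 60.70° = 35.916 m/s, v_y0 = 73.39 sin 60.70° = 64.001 m/s.
Time to reach x = 341.9 m: t = x / v_x = 341.9 / 35.916 = 9.5194 s.
y = v_y0 t − ½ g t² = 64.001×9.5194 − 4.905×9.5194² = 164.8 m.

164.8 m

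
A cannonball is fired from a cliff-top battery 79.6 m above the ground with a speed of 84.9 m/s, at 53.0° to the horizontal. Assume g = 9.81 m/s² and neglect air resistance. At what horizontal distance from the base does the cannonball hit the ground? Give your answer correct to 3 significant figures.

Components: v_x = 84.9 cos 53.0° = 51.09 m/s, v_y = 84.9 sin 53.0° = 67.80 m/s.
Vertical: 0 = 79.6 + 67.80 t − ½(9.81) t² ⇒ 4.905 t² − 67.80 t − 79.6 = 0.
t = [67.80 + √(4597 + 1562)] / 9.810 = 14.91 s.
Horizontal: R = v_x · t = 51.09 × 14.91 = 762 m.

762 m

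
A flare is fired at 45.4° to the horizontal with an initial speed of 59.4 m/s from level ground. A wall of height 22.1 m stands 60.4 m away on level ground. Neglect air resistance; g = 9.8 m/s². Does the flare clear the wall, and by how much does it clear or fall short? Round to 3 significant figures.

v_x = 59.4 cos 45.4° = 41.71 m/s; v_y0 = 59.4 sin 45.4° = 42.29 m/s.
Time to reach the wall: t = 60.4 / 41.71 = 1.448 s.
Height at that point: y = 42.29×1.448 − 4.900×1.448² = 50.96 m.
That is 50.96 − 22.1 = 28.9 m above the top of the wall, so the flare clears it.

Yes — it clears the wall by 28.9 m.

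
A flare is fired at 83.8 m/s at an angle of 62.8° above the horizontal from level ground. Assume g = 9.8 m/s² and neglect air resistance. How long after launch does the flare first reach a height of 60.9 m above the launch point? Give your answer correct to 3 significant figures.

v_y0 = 83.8 sin 62.8° = 74.53 m/s.
Set y = v_y0 t − ½ g t² = 60.9: 4.900 t² − 74.53 t + 60.9 = 0.
t = [74.53 ± √(5555 − 1194)] / 9.8 = (74.53 ± 66.04) / 9.8, giving t = 0.866 s or t = 14.3 s.
The flare is on the way up at the first time, so t = 0.866 s.

0.866 s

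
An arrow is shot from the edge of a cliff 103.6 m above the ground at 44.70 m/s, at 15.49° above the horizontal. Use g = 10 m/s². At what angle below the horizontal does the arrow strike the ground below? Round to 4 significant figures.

47.53°

v_x = 44.70 cos 15.49° = 43.076 m/s.
At impact |v_y| = √(v_y0² + 2 g h) = √(11.938² + 2×10×103.6) = 47.059 m/s.
Angle below horizontal = arctan(|v_y| / v_x) = arctan(47.059 / 43.076) = 47.53°.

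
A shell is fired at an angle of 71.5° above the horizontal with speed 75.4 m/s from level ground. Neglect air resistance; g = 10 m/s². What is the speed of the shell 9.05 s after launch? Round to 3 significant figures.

v_x = 75.4 cos 71.5° = 23.92 m/s (constant).
v_y(t) = 75.4 sin 71.5° − g t = 71.50 − 10 × 9.05 = -19.00 m/s.
Speed = √(v_x² + v_y²) = √(572.2 + 361.0) = 30.5 m/s.

30.5 m/s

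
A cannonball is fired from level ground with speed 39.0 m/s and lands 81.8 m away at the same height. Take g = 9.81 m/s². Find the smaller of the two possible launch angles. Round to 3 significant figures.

Level-ground range: R = v₀² sin(2θ)/g ⇒ sin 2θ = R g / v₀² = 81.8×9.81/39.0² = 0.5276.
2θ = arcsin(0.5276) = 31.84° or 180° − 31.84° = 148.16°.
So θ = 15.9° or θ = 74.1°.

15.9°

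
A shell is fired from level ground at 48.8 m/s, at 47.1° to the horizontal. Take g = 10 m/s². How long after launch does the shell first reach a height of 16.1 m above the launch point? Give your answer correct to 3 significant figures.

0.483 s

v_y0 = 48.8 sin 47.1° = 35.75 m/s.
Set y = v_y0 t − ½ g t² = 16.1: 5.000 t² − 35.75 t + 16.1 = 0.
t = [35.75 ± √(1278 − 322.0)] / 10 = (35.75 ± 30.92) / 10, giving t = 0.483 s or t = 6.67 s.
The shell is on the way up at the first time, so t = 0.483 s.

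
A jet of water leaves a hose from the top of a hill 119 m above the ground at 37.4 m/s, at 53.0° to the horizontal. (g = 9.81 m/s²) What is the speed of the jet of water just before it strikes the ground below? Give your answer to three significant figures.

v_x = 37.4 cos 53.0° = 22.51 m/s is unchanged throughout.
For the vertical component, v_y² = v_y0² + 2 g h = (29.87)² + 2×9.81×119 = 3227, so |v_y| = 56.81 m/s.
Impact speed = √(v_x² + v_y²) = √(506.7 + 3227) = 61.1 m/s.

61.1 m/s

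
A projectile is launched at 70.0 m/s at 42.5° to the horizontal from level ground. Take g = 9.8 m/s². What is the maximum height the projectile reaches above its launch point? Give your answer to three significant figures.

114 m

Vertical component of launch velocity: v_y = 70.0 sin 42.5° = 47.29 m/s.
At the highest point the vertical velocity is zero, so v_y² = 2 g h_max.
h_max = (47.29)² / (2 × 9.8) = 2236 / 19.60 = 114 m.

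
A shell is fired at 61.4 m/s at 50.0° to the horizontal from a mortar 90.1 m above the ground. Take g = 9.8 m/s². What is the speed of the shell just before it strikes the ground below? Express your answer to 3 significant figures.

v_x = 61.4 cos 50.0° = 39.47 m/s is unchanged throughout.
For the vertical component, v_y² = v_y0² + 2 g h = (47.04)² + 2×9.8×90.1 = 3979, so |v_y| = 63.08 m/s.
Impact speed = √(v_x² + v_y²) = √(1558 + 3979) = 74.4 m/s.

74.4 m/s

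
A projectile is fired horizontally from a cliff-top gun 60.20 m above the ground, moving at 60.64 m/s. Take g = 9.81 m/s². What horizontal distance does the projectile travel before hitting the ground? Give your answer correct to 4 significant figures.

Initial vertical velocity is zero, so the fall time comes from h = ½ g t²: t = √(2 × 60.20 / 9.81) = 3.5033 s.
Horizontal motion is uniform at 60.64 m/s, so x = 60.64 × 3.5033 = 212.4 m.

212.4 m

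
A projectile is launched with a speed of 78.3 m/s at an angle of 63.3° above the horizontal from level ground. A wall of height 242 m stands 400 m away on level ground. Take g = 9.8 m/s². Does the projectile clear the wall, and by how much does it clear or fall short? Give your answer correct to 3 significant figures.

No — it falls 80.1 m short of clearing the wall.

v_x = 78.3 cos 63.3° = 35.18 m/s; v_y0 = 78.3 sin 63.3° = 69.95 m/s.
Time to reach the wall: t = 400 / 35.18 = 11.37 s.
Height at that point: y = 69.95×11.37 − 4.900×11.37² = 161.9 m.
That is 242 − 161.9 = 80.1 m below the top of the wall, so the projectile does not clear it.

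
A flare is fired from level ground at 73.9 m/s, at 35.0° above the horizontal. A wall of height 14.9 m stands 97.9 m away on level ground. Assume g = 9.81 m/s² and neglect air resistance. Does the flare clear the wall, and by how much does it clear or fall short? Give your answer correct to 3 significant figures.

v_x = 73.9 cos 35.0° = 60.54 m/s; v_y0 = 73.9 sin 35.0° = 42.39 m/s.
Time to reach the wall: t = 97.9 / 60.54 = 1.617 s.
Height at that point: y = 42.39×1.617 − 4.905×1.617² = 55.72 m.
That is 55.72 − 14.9 = 40.8 m above the top of the wall, so the flare clears it.

Yes — it clears the wall by 40.8 m.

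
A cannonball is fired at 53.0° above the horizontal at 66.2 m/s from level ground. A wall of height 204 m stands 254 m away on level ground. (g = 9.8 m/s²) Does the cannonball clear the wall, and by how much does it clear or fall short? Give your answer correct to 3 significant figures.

No — it falls 66.1 m short of clearing the wall.

v_x = 66.2 cos 53.0° = 39.84 m/s; v_y0 = 66.2 sin 53.0° = 52.87 m/s.
Time to reach the wall: t = 254 / 39.84 = 6.376 s.
Height at that point: y = 52.87×6.376 − 4.900×6.376² = 137.9 m.
That is 204 − 137.9 = 66.1 m below the top of the wall, so the cannonball does not clear it.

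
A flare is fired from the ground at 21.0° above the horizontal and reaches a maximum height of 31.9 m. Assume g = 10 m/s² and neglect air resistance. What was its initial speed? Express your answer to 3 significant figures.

70.5 m/s

At maximum height v_y = 0, so (v₀ sin θ)² = 2 g H.
v₀ sin 21.0° = √(2 × 10 × 31.9) = 25.26 m/s.
v₀ = 25.26 / sin 21.0° = 25.26 / 0.3584 = 70.5 m/s.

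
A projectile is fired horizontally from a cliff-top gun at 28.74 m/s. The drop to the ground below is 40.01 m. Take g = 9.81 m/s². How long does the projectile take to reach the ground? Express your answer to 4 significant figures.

2.856 s

The horizontal speed doesn't affect the fall. With v_y0 = 0, h = ½ g t².
t = √(2 × 40.01 / 9.81) = √8.1570 = 2.856 s.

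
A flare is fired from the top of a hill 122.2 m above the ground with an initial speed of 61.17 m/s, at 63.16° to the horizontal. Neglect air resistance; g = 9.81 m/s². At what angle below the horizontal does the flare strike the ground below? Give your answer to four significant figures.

69.36°

v_x = 61.17 cos 63.16° = 27.618 m/s.
At impact |v_y| = √(v_y0² + 2 g h) = √(54.580² + 2×9.81×122.2) = 73.325 m/s.
Angle below horizontal = arctan(|v_y| / v_x) = arctan(73.325 / 27.618) = 69.36°.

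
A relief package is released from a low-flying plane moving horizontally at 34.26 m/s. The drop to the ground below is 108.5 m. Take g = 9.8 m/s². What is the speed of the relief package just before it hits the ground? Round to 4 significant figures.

57.45 m/s

Fall time: t = √(2 × 108.5 / 9.8) = 4.7056 s.
At impact: v_x = 34.26 m/s (unchanged), v_y = g t = 9.8 × 4.7056 = 46.115 m/s.
Speed = √(v_x² + v_y²) = √(1173.7 + 2126.6) = 57.45 m/s.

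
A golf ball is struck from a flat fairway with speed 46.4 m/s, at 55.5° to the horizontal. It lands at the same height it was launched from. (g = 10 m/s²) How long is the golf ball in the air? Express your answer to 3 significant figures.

7.65 s

Vertical component: v_y = 46.4 sin 55.5° = 38.24 m/s.
For a projectile landing at launch height, time of flight is t = 2 v_y / g = 2 × 38.24 / 10 = 7.65 s.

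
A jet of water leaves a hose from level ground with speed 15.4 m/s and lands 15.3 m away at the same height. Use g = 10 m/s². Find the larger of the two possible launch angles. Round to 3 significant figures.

Level-ground range: R = v₀² sin(2θ)/g ⇒ sin 2θ = R g / v₀² = 15.3×10/15.4² = 0.6451.
2θ = arcsin(0.6451) = 40.17° or 180° − 40.17° = 139.83°.
So θ = 20.1° or θ = 69.9°.

69.9°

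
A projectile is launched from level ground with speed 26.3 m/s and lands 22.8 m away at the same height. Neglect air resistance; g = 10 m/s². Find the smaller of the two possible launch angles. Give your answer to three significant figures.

9.62°

Level-ground range: R = v₀² sin(2θ)/g ⇒ sin 2θ = R g / v₀² = 22.8×10/26.3² = 0.3296.
2θ = arcsin(0.3296) = 19.24° or 180° − 19.24° = 160.76°.
So θ = 9.62° or θ = 80.4°.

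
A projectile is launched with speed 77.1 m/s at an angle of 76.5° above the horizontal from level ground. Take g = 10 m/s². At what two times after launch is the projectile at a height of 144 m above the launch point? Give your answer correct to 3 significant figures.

v_y0 = 77.1 sin 76.5° = 74.97 m/s.
Set y = v_y0 t − ½ g t² = 144: 5.000 t² − 74.97 t + 144 = 0.
t = [74.97 ± √(5621 − 2880)] / 10 = (74.97 ± 52.35) / 10, giving t = 2.26 s or t = 12.7 s.
So the projectile is at 144 m at t = 2.26 s (rising) and t = 12.7 s (falling).

2.26 s and 12.7 s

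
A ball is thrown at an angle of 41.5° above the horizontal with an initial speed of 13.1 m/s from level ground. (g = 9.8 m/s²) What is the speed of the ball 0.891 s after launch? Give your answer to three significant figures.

v_x = 13.1 cos 41.5° = 9.811 m/s (constant).
v_y(t) = 13.1 sin 41.5° − g t = 8.680 − 9.8 × 0.891 = -0.05180 m/s.
Speed = √(v_x² + v_y²) = √(96.26 + 0.002683) = 9.81 m/s.

9.81 m/s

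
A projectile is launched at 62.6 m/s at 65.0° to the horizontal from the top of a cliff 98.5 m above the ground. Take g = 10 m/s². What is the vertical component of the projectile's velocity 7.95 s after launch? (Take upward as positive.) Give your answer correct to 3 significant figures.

-22.8 m/s

Initial vertical component: v_y0 = 62.6 sin 65.0° = 56.73 m/s.
v_y(t) = v_y0 − g t = 56.73 − 10 × 7.95 = -22.8 m/s.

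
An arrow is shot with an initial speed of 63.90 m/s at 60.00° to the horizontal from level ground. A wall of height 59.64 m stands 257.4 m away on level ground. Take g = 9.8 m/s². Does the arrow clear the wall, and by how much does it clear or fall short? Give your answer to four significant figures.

Yes — it clears the wall by 68.16 m.

v_x = 63.90 cos 60.00° = 31.950 m/s; v_y0 = 63.90 sin 60.00° = 55.339 m/s.
Time to reach the wall: t = 257.4 / 31.950 = 8.0563 s.
Height at that point: y = 55.339×8.0563 − 4.900×8.0563² = 127.80 m.
That is 127.80 − 59.64 = 68.16 m above the top of the wall, so the arrow clears it.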